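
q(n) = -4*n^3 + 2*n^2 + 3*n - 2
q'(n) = -12*n^2 + 4*n + 3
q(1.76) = -12.33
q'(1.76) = -27.13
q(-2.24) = 46.27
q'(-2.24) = -66.17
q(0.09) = -1.72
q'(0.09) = 3.26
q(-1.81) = 22.84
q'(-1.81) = -43.55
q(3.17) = -99.81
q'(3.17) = -104.91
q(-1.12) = 2.77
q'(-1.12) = -16.53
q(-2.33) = 52.47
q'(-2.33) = -71.47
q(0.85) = -0.46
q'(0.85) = -2.27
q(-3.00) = 115.00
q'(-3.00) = -117.00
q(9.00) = -2729.00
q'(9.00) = -933.00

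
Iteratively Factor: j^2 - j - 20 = (j + 4)*(j - 5)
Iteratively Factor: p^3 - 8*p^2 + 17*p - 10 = (p - 2)*(p^2 - 6*p + 5) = (p - 5)*(p - 2)*(p - 1)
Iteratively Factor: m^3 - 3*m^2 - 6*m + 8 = (m - 4)*(m^2 + m - 2) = (m - 4)*(m - 1)*(m + 2)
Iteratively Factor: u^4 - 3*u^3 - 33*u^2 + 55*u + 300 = (u - 5)*(u^3 + 2*u^2 - 23*u - 60) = (u - 5)*(u + 4)*(u^2 - 2*u - 15) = (u - 5)*(u + 3)*(u + 4)*(u - 5)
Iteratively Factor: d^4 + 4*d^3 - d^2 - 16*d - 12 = (d + 2)*(d^3 + 2*d^2 - 5*d - 6) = (d + 2)*(d + 3)*(d^2 - d - 2) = (d - 2)*(d + 2)*(d + 3)*(d + 1)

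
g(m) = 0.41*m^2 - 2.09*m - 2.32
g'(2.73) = 0.15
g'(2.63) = 0.07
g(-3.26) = 8.85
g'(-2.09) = -3.80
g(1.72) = -4.70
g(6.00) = -0.10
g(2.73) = -4.97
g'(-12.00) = -11.93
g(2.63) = -4.98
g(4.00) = -4.12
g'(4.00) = 1.19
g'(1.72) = -0.68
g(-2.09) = 3.84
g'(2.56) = 0.01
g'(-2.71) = -4.31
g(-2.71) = 6.35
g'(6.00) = 2.83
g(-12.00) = 81.80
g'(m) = 0.82*m - 2.09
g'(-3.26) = -4.76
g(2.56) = -4.98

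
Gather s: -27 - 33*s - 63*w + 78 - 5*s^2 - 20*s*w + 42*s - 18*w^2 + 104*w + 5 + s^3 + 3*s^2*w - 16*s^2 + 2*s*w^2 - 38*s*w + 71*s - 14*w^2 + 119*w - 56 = s^3 + s^2*(3*w - 21) + s*(2*w^2 - 58*w + 80) - 32*w^2 + 160*w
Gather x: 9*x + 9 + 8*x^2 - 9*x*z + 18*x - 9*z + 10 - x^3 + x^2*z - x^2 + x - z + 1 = -x^3 + x^2*(z + 7) + x*(28 - 9*z) - 10*z + 20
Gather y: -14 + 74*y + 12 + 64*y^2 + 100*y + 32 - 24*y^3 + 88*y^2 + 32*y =-24*y^3 + 152*y^2 + 206*y + 30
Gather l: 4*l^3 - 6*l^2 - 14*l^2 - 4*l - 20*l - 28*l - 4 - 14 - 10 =4*l^3 - 20*l^2 - 52*l - 28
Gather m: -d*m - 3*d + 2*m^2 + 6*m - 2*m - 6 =-3*d + 2*m^2 + m*(4 - d) - 6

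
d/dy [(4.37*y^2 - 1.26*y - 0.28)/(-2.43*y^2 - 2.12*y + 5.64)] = (-12.3262*y^2 + 47.9328*y - 7.7)/(5.9049*y^4 + 10.3032*y^3 - 22.916*y^2 - 23.9136*y + 31.8096)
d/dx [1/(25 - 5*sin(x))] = cos(x)/(5*(sin(x) - 5)^2)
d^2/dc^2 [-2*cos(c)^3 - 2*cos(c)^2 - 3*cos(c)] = 18*cos(c)^3 + 8*cos(c)^2 - 9*cos(c) - 4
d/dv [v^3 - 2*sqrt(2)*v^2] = v*(3*v - 4*sqrt(2))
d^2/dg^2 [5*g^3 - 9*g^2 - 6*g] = 30*g - 18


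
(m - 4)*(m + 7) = m^2 + 3*m - 28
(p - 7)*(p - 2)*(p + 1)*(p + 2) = p^4 - 6*p^3 - 11*p^2 + 24*p + 28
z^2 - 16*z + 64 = (z - 8)^2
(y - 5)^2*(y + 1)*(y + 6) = y^4 - 3*y^3 - 39*y^2 + 115*y + 150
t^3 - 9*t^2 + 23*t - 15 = (t - 5)*(t - 3)*(t - 1)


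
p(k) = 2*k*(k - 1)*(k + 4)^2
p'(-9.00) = -2750.00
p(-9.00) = 4500.00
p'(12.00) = 20224.00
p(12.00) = 67584.00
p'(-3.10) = 34.09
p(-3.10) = 20.59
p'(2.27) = 350.64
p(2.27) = 226.67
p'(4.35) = 1560.45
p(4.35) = 2032.06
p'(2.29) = 357.60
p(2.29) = 233.75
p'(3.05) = 683.29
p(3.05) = 621.53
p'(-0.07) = -34.04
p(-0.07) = 2.31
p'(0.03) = -31.00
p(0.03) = -0.95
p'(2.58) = 467.52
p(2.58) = 352.99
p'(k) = 2*k*(k - 1)*(2*k + 8) + 2*k*(k + 4)^2 + 2*(k - 1)*(k + 4)^2 = 8*k^3 + 42*k^2 + 32*k - 32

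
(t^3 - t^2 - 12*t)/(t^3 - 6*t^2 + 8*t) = (t + 3)/(t - 2)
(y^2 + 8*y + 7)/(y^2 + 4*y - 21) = (y + 1)/(y - 3)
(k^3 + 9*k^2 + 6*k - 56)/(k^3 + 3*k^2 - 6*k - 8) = (k + 7)/(k + 1)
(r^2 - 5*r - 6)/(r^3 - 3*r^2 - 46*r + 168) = (r + 1)/(r^2 + 3*r - 28)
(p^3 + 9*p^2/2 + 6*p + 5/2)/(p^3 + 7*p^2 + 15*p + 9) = (2*p^2 + 7*p + 5)/(2*(p^2 + 6*p + 9))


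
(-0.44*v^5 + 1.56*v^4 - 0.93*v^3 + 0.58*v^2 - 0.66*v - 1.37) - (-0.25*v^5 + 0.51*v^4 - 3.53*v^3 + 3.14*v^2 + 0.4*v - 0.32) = -0.19*v^5 + 1.05*v^4 + 2.6*v^3 - 2.56*v^2 - 1.06*v - 1.05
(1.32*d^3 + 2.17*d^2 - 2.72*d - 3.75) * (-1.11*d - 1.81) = -1.4652*d^4 - 4.7979*d^3 - 0.9085*d^2 + 9.0857*d + 6.7875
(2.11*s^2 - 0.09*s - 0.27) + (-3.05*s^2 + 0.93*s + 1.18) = -0.94*s^2 + 0.84*s + 0.91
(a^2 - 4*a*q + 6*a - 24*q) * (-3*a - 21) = -3*a^3 + 12*a^2*q - 39*a^2 + 156*a*q - 126*a + 504*q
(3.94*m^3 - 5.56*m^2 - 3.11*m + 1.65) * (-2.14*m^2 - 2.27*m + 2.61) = -8.4316*m^5 + 2.9546*m^4 + 29.56*m^3 - 10.9829*m^2 - 11.8626*m + 4.3065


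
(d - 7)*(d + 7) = d^2 - 49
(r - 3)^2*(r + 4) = r^3 - 2*r^2 - 15*r + 36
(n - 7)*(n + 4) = n^2 - 3*n - 28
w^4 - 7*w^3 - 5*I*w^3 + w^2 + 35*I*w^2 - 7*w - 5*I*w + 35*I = (w - 7)*(w - 5*I)*(w - I)*(w + I)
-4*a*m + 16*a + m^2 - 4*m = (-4*a + m)*(m - 4)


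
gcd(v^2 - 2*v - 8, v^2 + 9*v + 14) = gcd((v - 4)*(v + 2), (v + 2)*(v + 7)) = v + 2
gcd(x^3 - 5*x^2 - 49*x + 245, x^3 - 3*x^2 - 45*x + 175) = x^2 + 2*x - 35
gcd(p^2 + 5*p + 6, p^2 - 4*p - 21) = p + 3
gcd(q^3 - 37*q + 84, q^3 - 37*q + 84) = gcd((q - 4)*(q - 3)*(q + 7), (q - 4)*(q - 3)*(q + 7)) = q^3 - 37*q + 84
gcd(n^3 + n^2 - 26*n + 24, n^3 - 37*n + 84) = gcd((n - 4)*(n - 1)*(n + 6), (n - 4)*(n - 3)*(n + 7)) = n - 4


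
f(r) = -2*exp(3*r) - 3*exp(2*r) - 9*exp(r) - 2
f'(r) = -6*exp(3*r) - 6*exp(2*r) - 9*exp(r)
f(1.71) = -481.50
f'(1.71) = -1247.28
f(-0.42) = -9.78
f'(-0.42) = -10.21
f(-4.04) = -2.16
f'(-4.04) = -0.16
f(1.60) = -363.20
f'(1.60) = -920.83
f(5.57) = -36357521.12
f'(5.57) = -108861218.58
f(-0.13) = -13.57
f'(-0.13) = -16.59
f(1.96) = -932.71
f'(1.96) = -2513.15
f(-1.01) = -5.77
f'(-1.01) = -4.36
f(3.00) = -17599.22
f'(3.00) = -51219.85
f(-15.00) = -2.00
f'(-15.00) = 0.00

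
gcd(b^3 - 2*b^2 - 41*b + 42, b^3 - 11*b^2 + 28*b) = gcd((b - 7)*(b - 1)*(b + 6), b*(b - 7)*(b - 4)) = b - 7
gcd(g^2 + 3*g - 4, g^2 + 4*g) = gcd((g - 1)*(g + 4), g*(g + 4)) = g + 4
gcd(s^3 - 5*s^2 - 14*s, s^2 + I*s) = s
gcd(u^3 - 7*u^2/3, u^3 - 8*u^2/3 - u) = u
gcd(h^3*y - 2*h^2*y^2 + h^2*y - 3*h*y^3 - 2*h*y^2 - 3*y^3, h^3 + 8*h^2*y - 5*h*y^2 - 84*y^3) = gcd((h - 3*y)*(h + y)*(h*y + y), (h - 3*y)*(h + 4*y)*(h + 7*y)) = -h + 3*y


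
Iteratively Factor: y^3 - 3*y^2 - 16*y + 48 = (y - 3)*(y^2 - 16) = (y - 4)*(y - 3)*(y + 4)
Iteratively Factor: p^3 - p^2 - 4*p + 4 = (p - 2)*(p^2 + p - 2) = (p - 2)*(p - 1)*(p + 2)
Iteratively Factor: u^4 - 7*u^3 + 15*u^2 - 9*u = (u - 1)*(u^3 - 6*u^2 + 9*u) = (u - 3)*(u - 1)*(u^2 - 3*u) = (u - 3)^2*(u - 1)*(u)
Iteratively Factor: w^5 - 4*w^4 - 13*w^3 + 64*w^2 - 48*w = (w - 4)*(w^4 - 13*w^2 + 12*w) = (w - 4)*(w + 4)*(w^3 - 4*w^2 + 3*w) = (w - 4)*(w - 1)*(w + 4)*(w^2 - 3*w) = w*(w - 4)*(w - 1)*(w + 4)*(w - 3)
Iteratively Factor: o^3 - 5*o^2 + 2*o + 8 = (o - 2)*(o^2 - 3*o - 4) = (o - 4)*(o - 2)*(o + 1)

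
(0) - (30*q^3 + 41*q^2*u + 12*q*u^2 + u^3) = -30*q^3 - 41*q^2*u - 12*q*u^2 - u^3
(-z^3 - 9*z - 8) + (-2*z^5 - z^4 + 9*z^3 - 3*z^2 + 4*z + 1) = -2*z^5 - z^4 + 8*z^3 - 3*z^2 - 5*z - 7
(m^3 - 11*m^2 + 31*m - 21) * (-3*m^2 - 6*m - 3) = -3*m^5 + 27*m^4 - 30*m^3 - 90*m^2 + 33*m + 63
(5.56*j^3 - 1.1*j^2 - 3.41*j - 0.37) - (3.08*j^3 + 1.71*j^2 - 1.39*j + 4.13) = 2.48*j^3 - 2.81*j^2 - 2.02*j - 4.5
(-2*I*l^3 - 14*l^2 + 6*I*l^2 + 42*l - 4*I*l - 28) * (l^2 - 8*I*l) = -2*I*l^5 - 30*l^4 + 6*I*l^4 + 90*l^3 + 108*I*l^3 - 60*l^2 - 336*I*l^2 + 224*I*l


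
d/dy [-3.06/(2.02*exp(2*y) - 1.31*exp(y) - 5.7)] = (12.3624*exp(y) - 4.0086)*exp(y)/(-2.02*exp(2*y) + 1.31*exp(y) + 5.7)^2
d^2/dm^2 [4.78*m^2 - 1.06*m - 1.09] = 9.56000000000000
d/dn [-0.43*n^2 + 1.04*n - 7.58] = 1.04 - 0.86*n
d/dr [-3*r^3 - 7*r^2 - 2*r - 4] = -9*r^2 - 14*r - 2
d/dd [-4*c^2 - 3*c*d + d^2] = -3*c + 2*d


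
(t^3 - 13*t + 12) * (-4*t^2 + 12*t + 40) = -4*t^5 + 12*t^4 + 92*t^3 - 204*t^2 - 376*t + 480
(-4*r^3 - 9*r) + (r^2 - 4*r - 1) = -4*r^3 + r^2 - 13*r - 1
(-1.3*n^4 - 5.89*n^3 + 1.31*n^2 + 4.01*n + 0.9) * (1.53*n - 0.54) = -1.989*n^5 - 8.3097*n^4 + 5.1849*n^3 + 5.4279*n^2 - 0.7884*n - 0.486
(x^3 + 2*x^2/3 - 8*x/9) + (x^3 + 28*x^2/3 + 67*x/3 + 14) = 2*x^3 + 10*x^2 + 193*x/9 + 14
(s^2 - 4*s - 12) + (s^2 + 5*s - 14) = 2*s^2 + s - 26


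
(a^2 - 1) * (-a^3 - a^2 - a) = -a^5 - a^4 + a^2 + a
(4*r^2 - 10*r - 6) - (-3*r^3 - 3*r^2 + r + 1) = 3*r^3 + 7*r^2 - 11*r - 7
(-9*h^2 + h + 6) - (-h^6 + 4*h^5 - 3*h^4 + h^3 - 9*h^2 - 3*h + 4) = h^6 - 4*h^5 + 3*h^4 - h^3 + 4*h + 2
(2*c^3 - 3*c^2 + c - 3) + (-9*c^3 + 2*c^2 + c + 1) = -7*c^3 - c^2 + 2*c - 2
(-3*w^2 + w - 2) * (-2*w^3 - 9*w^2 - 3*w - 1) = 6*w^5 + 25*w^4 + 4*w^3 + 18*w^2 + 5*w + 2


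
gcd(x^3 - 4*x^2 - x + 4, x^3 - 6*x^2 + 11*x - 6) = x - 1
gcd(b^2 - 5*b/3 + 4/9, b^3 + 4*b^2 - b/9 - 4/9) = b - 1/3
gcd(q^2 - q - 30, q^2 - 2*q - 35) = q + 5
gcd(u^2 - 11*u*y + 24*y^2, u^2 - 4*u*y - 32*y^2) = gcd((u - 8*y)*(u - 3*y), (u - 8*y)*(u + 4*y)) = -u + 8*y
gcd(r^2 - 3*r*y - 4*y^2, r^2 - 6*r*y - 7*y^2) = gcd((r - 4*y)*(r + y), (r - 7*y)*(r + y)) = r + y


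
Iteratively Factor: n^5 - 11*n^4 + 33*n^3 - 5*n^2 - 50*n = (n)*(n^4 - 11*n^3 + 33*n^2 - 5*n - 50) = n*(n - 2)*(n^3 - 9*n^2 + 15*n + 25) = n*(n - 5)*(n - 2)*(n^2 - 4*n - 5) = n*(n - 5)*(n - 2)*(n + 1)*(n - 5)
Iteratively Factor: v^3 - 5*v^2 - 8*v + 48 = (v - 4)*(v^2 - v - 12) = (v - 4)*(v + 3)*(v - 4)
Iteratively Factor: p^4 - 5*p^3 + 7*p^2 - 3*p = (p - 1)*(p^3 - 4*p^2 + 3*p) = (p - 3)*(p - 1)*(p^2 - p) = p*(p - 3)*(p - 1)*(p - 1)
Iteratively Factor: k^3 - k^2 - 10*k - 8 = (k - 4)*(k^2 + 3*k + 2) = (k - 4)*(k + 1)*(k + 2)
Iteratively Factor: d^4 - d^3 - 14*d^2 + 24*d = (d)*(d^3 - d^2 - 14*d + 24) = d*(d - 3)*(d^2 + 2*d - 8) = d*(d - 3)*(d + 4)*(d - 2)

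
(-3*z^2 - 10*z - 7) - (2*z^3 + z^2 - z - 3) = -2*z^3 - 4*z^2 - 9*z - 4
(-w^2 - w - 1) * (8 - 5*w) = 5*w^3 - 3*w^2 - 3*w - 8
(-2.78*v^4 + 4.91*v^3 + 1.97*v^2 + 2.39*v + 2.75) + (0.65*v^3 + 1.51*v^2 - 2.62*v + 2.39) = -2.78*v^4 + 5.56*v^3 + 3.48*v^2 - 0.23*v + 5.14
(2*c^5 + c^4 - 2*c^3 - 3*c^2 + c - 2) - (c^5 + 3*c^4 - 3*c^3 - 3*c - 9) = c^5 - 2*c^4 + c^3 - 3*c^2 + 4*c + 7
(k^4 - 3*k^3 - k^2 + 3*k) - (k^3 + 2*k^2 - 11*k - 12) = k^4 - 4*k^3 - 3*k^2 + 14*k + 12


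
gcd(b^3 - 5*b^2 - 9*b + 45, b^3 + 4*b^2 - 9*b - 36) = b^2 - 9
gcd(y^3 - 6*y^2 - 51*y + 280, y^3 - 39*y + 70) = y^2 + 2*y - 35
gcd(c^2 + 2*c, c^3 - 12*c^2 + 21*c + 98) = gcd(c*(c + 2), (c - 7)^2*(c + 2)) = c + 2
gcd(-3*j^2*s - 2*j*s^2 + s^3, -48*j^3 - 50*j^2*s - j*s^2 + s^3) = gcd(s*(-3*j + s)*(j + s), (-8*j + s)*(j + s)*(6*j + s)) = j + s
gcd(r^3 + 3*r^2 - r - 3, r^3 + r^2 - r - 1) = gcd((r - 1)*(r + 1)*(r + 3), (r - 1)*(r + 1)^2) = r^2 - 1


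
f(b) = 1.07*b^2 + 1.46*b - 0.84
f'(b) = 2.14*b + 1.46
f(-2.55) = 2.39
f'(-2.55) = -4.00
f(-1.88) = 0.20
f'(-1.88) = -2.56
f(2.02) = 6.48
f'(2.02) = 5.78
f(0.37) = -0.15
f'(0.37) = 2.25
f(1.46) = 3.57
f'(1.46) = 4.58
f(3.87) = 20.84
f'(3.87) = 9.74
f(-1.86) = 0.15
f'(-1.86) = -2.52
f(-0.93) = -1.27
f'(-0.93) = -0.53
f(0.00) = -0.84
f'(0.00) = 1.46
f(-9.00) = 72.69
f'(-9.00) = -17.80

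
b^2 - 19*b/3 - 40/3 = (b - 8)*(b + 5/3)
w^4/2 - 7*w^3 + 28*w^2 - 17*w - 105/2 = (w/2 + 1/2)*(w - 7)*(w - 5)*(w - 3)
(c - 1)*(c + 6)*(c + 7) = c^3 + 12*c^2 + 29*c - 42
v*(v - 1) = v^2 - v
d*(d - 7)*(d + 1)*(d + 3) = d^4 - 3*d^3 - 25*d^2 - 21*d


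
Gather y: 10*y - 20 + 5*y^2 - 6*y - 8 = 5*y^2 + 4*y - 28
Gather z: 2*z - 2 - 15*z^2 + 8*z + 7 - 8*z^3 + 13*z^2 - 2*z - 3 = -8*z^3 - 2*z^2 + 8*z + 2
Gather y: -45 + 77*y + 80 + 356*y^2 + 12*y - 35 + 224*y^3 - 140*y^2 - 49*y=224*y^3 + 216*y^2 + 40*y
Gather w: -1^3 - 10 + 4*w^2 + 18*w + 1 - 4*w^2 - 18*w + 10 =0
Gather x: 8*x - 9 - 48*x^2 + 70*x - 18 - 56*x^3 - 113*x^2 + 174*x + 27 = -56*x^3 - 161*x^2 + 252*x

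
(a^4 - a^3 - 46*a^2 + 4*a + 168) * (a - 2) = a^5 - 3*a^4 - 44*a^3 + 96*a^2 + 160*a - 336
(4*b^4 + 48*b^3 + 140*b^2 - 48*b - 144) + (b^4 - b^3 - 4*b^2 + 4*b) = 5*b^4 + 47*b^3 + 136*b^2 - 44*b - 144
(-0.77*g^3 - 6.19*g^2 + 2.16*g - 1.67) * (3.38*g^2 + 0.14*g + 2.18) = -2.6026*g^5 - 21.03*g^4 + 4.7556*g^3 - 18.8364*g^2 + 4.475*g - 3.6406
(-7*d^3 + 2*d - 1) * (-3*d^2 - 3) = 21*d^5 + 15*d^3 + 3*d^2 - 6*d + 3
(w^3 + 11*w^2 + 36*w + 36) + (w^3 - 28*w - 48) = 2*w^3 + 11*w^2 + 8*w - 12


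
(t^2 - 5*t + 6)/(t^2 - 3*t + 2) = (t - 3)/(t - 1)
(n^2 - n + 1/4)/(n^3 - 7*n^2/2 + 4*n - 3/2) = (4*n^2 - 4*n + 1)/(2*(2*n^3 - 7*n^2 + 8*n - 3))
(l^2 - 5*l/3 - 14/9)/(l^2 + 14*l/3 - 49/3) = (l + 2/3)/(l + 7)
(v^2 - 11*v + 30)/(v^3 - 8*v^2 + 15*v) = (v - 6)/(v*(v - 3))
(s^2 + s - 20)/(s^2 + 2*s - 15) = (s - 4)/(s - 3)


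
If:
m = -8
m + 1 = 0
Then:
No Solution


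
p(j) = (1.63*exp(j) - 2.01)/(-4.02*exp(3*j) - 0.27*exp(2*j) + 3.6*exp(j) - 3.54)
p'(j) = (1.63*exp(j) - 2.01)*(12.06*exp(3*j) + 0.54*exp(2*j) - 3.6*exp(j))/(-4.02*exp(3*j) - 0.27*exp(2*j) + 3.6*exp(j) - 3.54)^2 + 1.63*exp(j)/(-4.02*exp(3*j) - 0.27*exp(2*j) + 3.6*exp(j) - 3.54) = (13.1052*exp(3*j) - 23.8005*exp(2*j) - 1.0854*exp(j) + 1.4658)*exp(j)/(16.1604*exp(6*j) + 2.1708*exp(5*j) - 28.8711*exp(4*j) + 26.5176*exp(3*j) + 14.8716*exp(2*j) - 25.488*exp(j) + 12.5316)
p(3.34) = -0.00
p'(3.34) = 0.00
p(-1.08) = 0.58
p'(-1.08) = -0.06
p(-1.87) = 0.59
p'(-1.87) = 0.01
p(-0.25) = 0.26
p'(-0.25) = -0.76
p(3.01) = -0.00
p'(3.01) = 0.00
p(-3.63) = 0.57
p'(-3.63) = 0.00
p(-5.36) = 0.57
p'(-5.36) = 0.00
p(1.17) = -0.03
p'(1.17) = 0.04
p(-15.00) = 0.57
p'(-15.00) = 0.00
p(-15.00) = 0.57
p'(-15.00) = 0.00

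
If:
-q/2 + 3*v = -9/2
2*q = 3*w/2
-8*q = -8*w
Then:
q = 0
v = -3/2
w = 0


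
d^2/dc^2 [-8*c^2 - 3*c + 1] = -16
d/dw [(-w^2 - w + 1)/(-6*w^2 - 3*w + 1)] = (-3*w^2 + 10*w + 2)/(36*w^4 + 36*w^3 - 3*w^2 - 6*w + 1)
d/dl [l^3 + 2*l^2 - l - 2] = 3*l^2 + 4*l - 1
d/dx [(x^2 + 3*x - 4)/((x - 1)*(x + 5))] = 1/(x^2 + 10*x + 25)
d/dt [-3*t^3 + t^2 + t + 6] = -9*t^2 + 2*t + 1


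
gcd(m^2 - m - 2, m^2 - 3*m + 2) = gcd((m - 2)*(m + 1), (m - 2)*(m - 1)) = m - 2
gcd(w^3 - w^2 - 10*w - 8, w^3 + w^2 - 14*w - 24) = w^2 - 2*w - 8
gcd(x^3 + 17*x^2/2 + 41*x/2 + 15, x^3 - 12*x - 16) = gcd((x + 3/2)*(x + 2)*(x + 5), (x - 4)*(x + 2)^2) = x + 2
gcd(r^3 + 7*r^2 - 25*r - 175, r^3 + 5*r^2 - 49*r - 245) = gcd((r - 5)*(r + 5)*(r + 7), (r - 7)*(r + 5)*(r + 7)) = r^2 + 12*r + 35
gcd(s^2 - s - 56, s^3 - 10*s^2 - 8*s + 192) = s - 8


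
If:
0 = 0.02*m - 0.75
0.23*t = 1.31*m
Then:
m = 37.50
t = 213.59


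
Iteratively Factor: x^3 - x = (x - 1)*(x^2 + x) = (x - 1)*(x + 1)*(x)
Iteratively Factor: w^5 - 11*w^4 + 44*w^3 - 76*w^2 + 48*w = (w - 4)*(w^4 - 7*w^3 + 16*w^2 - 12*w) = (w - 4)*(w - 2)*(w^3 - 5*w^2 + 6*w) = (w - 4)*(w - 3)*(w - 2)*(w^2 - 2*w) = w*(w - 4)*(w - 3)*(w - 2)*(w - 2)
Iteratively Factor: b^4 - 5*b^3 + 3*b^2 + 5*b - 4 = (b - 1)*(b^3 - 4*b^2 - b + 4) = (b - 1)^2*(b^2 - 3*b - 4) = (b - 1)^2*(b + 1)*(b - 4)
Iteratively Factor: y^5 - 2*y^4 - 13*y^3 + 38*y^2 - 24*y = (y - 3)*(y^4 + y^3 - 10*y^2 + 8*y) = y*(y - 3)*(y^3 + y^2 - 10*y + 8) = y*(y - 3)*(y - 2)*(y^2 + 3*y - 4) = y*(y - 3)*(y - 2)*(y - 1)*(y + 4)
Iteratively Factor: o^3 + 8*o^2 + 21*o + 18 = (o + 3)*(o^2 + 5*o + 6) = (o + 3)^2*(o + 2)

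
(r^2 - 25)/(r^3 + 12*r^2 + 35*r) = (r - 5)/(r*(r + 7))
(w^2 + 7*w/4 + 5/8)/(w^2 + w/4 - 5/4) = (w + 1/2)/(w - 1)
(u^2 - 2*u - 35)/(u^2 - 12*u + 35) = (u + 5)/(u - 5)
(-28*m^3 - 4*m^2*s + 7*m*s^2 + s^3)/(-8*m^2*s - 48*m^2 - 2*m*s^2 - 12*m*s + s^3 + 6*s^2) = (-14*m^2 + 5*m*s + s^2)/(-4*m*s - 24*m + s^2 + 6*s)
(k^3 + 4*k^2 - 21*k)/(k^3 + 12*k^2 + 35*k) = (k - 3)/(k + 5)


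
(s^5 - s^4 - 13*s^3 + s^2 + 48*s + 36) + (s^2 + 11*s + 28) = s^5 - s^4 - 13*s^3 + 2*s^2 + 59*s + 64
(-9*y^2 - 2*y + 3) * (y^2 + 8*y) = -9*y^4 - 74*y^3 - 13*y^2 + 24*y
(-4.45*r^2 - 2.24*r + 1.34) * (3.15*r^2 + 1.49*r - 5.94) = -14.0175*r^4 - 13.6865*r^3 + 27.3164*r^2 + 15.3022*r - 7.9596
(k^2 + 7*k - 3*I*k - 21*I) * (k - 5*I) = k^3 + 7*k^2 - 8*I*k^2 - 15*k - 56*I*k - 105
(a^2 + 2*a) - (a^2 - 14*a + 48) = 16*a - 48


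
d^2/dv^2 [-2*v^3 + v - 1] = -12*v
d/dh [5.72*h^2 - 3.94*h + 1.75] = 11.44*h - 3.94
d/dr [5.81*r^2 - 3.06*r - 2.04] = 11.62*r - 3.06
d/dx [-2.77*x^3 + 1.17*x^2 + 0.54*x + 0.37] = -8.31*x^2 + 2.34*x + 0.54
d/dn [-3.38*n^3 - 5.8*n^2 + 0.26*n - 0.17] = -10.14*n^2 - 11.6*n + 0.26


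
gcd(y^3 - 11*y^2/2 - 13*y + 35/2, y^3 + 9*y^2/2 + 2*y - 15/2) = y^2 + 3*y/2 - 5/2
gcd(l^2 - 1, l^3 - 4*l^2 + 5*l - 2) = l - 1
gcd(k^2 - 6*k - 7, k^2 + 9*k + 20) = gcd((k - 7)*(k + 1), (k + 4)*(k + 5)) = 1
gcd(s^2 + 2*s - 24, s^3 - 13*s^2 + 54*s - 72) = s - 4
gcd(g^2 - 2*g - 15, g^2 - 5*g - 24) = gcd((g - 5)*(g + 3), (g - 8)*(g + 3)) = g + 3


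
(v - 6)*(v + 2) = v^2 - 4*v - 12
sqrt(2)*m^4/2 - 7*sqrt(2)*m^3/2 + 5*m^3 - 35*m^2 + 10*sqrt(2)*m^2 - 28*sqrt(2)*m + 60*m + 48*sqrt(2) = (m - 4)*(m - 3)*(m + 4*sqrt(2))*(sqrt(2)*m/2 + 1)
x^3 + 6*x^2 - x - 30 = (x - 2)*(x + 3)*(x + 5)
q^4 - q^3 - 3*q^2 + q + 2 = (q - 2)*(q - 1)*(q + 1)^2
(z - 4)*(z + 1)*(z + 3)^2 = z^4 + 3*z^3 - 13*z^2 - 51*z - 36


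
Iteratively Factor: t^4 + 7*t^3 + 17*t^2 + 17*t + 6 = (t + 3)*(t^3 + 4*t^2 + 5*t + 2) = (t + 2)*(t + 3)*(t^2 + 2*t + 1) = (t + 1)*(t + 2)*(t + 3)*(t + 1)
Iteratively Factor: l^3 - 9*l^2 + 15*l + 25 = (l - 5)*(l^2 - 4*l - 5) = (l - 5)^2*(l + 1)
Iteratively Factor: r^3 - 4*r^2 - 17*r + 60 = (r - 3)*(r^2 - r - 20) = (r - 5)*(r - 3)*(r + 4)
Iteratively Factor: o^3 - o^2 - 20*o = (o)*(o^2 - o - 20) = o*(o + 4)*(o - 5)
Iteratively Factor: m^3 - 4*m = (m + 2)*(m^2 - 2*m) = (m - 2)*(m + 2)*(m)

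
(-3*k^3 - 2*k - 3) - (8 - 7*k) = -3*k^3 + 5*k - 11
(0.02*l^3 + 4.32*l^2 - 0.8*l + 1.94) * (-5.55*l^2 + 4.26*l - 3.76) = -0.111*l^5 - 23.8908*l^4 + 22.768*l^3 - 30.4182*l^2 + 11.2724*l - 7.2944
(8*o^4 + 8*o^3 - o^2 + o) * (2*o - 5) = 16*o^5 - 24*o^4 - 42*o^3 + 7*o^2 - 5*o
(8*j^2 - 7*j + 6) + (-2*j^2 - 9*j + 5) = 6*j^2 - 16*j + 11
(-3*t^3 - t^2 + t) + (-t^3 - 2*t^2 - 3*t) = -4*t^3 - 3*t^2 - 2*t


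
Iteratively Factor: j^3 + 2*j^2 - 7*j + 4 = (j - 1)*(j^2 + 3*j - 4) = (j - 1)^2*(j + 4)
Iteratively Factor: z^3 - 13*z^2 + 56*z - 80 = (z - 4)*(z^2 - 9*z + 20) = (z - 5)*(z - 4)*(z - 4)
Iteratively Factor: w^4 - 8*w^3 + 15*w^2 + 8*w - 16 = (w + 1)*(w^3 - 9*w^2 + 24*w - 16) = (w - 1)*(w + 1)*(w^2 - 8*w + 16) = (w - 4)*(w - 1)*(w + 1)*(w - 4)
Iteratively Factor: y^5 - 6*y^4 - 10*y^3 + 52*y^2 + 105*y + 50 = (y + 1)*(y^4 - 7*y^3 - 3*y^2 + 55*y + 50) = (y + 1)*(y + 2)*(y^3 - 9*y^2 + 15*y + 25) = (y - 5)*(y + 1)*(y + 2)*(y^2 - 4*y - 5) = (y - 5)*(y + 1)^2*(y + 2)*(y - 5)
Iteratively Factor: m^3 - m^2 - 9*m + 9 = (m - 1)*(m^2 - 9) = (m - 3)*(m - 1)*(m + 3)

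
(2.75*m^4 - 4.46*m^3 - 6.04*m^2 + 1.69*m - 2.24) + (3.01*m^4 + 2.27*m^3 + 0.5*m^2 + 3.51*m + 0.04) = 5.76*m^4 - 2.19*m^3 - 5.54*m^2 + 5.2*m - 2.2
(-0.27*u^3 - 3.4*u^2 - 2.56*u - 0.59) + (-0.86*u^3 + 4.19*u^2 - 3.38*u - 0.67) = -1.13*u^3 + 0.79*u^2 - 5.94*u - 1.26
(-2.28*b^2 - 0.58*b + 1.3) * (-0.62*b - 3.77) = 1.4136*b^3 + 8.9552*b^2 + 1.3806*b - 4.901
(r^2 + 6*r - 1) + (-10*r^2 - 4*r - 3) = -9*r^2 + 2*r - 4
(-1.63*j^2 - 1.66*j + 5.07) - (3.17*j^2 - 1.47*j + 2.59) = -4.8*j^2 - 0.19*j + 2.48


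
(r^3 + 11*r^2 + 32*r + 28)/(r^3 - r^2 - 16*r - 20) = (r + 7)/(r - 5)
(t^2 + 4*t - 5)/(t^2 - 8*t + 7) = (t + 5)/(t - 7)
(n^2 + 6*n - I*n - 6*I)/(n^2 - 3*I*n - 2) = (n + 6)/(n - 2*I)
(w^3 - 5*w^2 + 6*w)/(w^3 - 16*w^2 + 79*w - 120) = w*(w - 2)/(w^2 - 13*w + 40)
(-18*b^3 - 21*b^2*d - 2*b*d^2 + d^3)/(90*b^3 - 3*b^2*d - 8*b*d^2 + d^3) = (-b - d)/(5*b - d)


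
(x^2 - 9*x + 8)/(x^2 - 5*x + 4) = (x - 8)/(x - 4)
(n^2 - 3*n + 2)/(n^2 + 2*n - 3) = (n - 2)/(n + 3)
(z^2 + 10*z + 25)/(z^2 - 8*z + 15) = (z^2 + 10*z + 25)/(z^2 - 8*z + 15)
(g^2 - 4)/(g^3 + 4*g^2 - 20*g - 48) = (g - 2)/(g^2 + 2*g - 24)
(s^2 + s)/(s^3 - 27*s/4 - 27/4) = 4*s*(s + 1)/(4*s^3 - 27*s - 27)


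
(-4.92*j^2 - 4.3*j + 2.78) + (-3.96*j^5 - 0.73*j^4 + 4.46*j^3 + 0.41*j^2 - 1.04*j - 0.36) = -3.96*j^5 - 0.73*j^4 + 4.46*j^3 - 4.51*j^2 - 5.34*j + 2.42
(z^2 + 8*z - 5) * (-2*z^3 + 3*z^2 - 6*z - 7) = -2*z^5 - 13*z^4 + 28*z^3 - 70*z^2 - 26*z + 35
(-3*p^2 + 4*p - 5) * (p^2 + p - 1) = -3*p^4 + p^3 + 2*p^2 - 9*p + 5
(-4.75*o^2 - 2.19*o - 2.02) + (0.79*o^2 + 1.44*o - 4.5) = -3.96*o^2 - 0.75*o - 6.52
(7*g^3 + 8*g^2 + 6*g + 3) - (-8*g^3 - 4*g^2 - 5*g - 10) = 15*g^3 + 12*g^2 + 11*g + 13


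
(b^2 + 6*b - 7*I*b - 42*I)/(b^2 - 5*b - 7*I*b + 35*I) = (b + 6)/(b - 5)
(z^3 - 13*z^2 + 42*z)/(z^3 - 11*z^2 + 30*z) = (z - 7)/(z - 5)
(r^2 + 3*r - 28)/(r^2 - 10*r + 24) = (r + 7)/(r - 6)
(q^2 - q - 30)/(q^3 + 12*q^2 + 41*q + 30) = (q - 6)/(q^2 + 7*q + 6)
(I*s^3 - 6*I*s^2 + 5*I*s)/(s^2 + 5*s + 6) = I*s*(s^2 - 6*s + 5)/(s^2 + 5*s + 6)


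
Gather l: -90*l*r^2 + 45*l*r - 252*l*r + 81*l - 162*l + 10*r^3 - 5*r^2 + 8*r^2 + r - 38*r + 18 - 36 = l*(-90*r^2 - 207*r - 81) + 10*r^3 + 3*r^2 - 37*r - 18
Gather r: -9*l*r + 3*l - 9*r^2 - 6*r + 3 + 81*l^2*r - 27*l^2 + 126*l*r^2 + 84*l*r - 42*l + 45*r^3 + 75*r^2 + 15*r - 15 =-27*l^2 - 39*l + 45*r^3 + r^2*(126*l + 66) + r*(81*l^2 + 75*l + 9) - 12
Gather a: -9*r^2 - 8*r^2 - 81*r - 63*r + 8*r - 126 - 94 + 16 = -17*r^2 - 136*r - 204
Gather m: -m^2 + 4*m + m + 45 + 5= -m^2 + 5*m + 50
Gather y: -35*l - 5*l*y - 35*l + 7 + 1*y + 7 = -70*l + y*(1 - 5*l) + 14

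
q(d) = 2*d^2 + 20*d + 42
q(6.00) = 234.00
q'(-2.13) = 11.48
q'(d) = 4*d + 20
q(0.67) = 56.30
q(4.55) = 174.40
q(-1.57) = 15.53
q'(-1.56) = 13.76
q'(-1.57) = 13.72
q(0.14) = 44.84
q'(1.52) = 26.08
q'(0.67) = 22.68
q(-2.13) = 8.47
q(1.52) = 77.02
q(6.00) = 234.00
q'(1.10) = 24.40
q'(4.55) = 38.20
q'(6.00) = 44.00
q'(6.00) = 44.00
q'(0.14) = 20.56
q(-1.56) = 15.67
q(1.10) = 66.42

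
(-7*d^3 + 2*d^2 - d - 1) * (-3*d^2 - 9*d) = 21*d^5 + 57*d^4 - 15*d^3 + 12*d^2 + 9*d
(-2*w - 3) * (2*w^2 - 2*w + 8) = -4*w^3 - 2*w^2 - 10*w - 24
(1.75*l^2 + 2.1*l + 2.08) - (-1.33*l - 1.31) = 1.75*l^2 + 3.43*l + 3.39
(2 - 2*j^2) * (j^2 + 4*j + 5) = -2*j^4 - 8*j^3 - 8*j^2 + 8*j + 10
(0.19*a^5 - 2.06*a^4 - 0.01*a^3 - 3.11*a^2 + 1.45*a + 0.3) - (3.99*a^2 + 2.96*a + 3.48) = 0.19*a^5 - 2.06*a^4 - 0.01*a^3 - 7.1*a^2 - 1.51*a - 3.18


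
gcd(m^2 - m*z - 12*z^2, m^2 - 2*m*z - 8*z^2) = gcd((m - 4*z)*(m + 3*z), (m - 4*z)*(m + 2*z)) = -m + 4*z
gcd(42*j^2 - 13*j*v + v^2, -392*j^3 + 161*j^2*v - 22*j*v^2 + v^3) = -7*j + v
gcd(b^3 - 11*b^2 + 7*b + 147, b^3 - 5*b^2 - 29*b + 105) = b - 7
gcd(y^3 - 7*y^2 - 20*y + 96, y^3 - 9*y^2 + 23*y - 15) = y - 3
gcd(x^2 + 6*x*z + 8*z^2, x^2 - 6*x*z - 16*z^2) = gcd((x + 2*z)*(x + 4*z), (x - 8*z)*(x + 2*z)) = x + 2*z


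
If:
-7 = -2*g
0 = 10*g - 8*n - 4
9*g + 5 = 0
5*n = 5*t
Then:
No Solution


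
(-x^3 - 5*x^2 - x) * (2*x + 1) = -2*x^4 - 11*x^3 - 7*x^2 - x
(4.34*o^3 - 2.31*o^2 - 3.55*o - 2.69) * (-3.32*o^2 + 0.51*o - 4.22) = -14.4088*o^5 + 9.8826*o^4 - 7.7069*o^3 + 16.8685*o^2 + 13.6091*o + 11.3518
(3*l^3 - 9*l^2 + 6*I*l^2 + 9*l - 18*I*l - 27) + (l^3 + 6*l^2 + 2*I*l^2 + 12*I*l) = 4*l^3 - 3*l^2 + 8*I*l^2 + 9*l - 6*I*l - 27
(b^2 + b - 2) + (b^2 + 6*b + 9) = 2*b^2 + 7*b + 7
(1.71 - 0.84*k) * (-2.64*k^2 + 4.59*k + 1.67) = 2.2176*k^3 - 8.37*k^2 + 6.4461*k + 2.8557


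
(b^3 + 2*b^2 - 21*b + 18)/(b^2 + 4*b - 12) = (b^2 - 4*b + 3)/(b - 2)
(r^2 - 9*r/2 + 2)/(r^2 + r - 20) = (r - 1/2)/(r + 5)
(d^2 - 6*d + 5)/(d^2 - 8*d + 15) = (d - 1)/(d - 3)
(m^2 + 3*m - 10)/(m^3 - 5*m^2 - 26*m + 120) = (m - 2)/(m^2 - 10*m + 24)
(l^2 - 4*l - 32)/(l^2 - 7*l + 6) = (l^2 - 4*l - 32)/(l^2 - 7*l + 6)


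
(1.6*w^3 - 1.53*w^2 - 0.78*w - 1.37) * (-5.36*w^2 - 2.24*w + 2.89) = -8.576*w^5 + 4.6168*w^4 + 12.232*w^3 + 4.6687*w^2 + 0.8146*w - 3.9593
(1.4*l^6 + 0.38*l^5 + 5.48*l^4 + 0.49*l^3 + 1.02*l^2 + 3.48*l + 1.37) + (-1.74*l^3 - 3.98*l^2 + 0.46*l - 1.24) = 1.4*l^6 + 0.38*l^5 + 5.48*l^4 - 1.25*l^3 - 2.96*l^2 + 3.94*l + 0.13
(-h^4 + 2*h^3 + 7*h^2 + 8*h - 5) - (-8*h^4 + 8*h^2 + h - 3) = 7*h^4 + 2*h^3 - h^2 + 7*h - 2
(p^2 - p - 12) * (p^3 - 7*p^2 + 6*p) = p^5 - 8*p^4 + p^3 + 78*p^2 - 72*p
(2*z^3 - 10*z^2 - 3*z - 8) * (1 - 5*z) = -10*z^4 + 52*z^3 + 5*z^2 + 37*z - 8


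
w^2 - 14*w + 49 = (w - 7)^2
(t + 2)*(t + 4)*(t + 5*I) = t^3 + 6*t^2 + 5*I*t^2 + 8*t + 30*I*t + 40*I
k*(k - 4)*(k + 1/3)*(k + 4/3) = k^4 - 7*k^3/3 - 56*k^2/9 - 16*k/9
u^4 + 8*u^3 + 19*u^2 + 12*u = u*(u + 1)*(u + 3)*(u + 4)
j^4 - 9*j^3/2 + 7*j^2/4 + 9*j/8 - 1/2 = (j - 4)*(j - 1/2)^2*(j + 1/2)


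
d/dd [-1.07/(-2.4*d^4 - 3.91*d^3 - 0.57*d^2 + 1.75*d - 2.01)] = (-10.272*d^3 - 12.5511*d^2 - 1.2198*d + 1.8725)/(2.4*d^4 + 3.91*d^3 + 0.57*d^2 - 1.75*d + 2.01)^2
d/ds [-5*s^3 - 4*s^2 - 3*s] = -15*s^2 - 8*s - 3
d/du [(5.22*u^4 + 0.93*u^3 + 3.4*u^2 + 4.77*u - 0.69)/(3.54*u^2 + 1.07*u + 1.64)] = (36.9576*u^5 + 20.0484*u^4 + 36.2334*u^3 - 8.6722*u^2 + 16.0372*u + 8.5611)/(12.5316*u^4 + 7.5756*u^3 + 12.7561*u^2 + 3.5096*u + 2.6896)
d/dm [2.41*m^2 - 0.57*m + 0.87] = 4.82*m - 0.57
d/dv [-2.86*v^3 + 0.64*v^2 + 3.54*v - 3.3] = -8.58*v^2 + 1.28*v + 3.54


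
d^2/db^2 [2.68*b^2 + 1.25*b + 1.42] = 5.36000000000000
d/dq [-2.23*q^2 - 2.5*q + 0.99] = -4.46*q - 2.5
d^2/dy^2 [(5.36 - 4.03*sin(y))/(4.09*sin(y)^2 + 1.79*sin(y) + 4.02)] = (67.414243*sin(y)^5 - 388.154497*sin(y)^4 - 650.114498*sin(y)^3 + 844.314838*sin(y)^2 + 736.7052*sin(y) - 83.9099959999999)/(4.09*sin(y)^2 + 1.79*sin(y) + 4.02)^3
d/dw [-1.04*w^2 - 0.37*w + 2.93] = -2.08*w - 0.37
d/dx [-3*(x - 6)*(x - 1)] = 21 - 6*x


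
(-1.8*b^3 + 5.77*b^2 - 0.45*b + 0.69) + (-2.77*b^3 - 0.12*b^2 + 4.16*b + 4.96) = -4.57*b^3 + 5.65*b^2 + 3.71*b + 5.65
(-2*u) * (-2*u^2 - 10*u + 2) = 4*u^3 + 20*u^2 - 4*u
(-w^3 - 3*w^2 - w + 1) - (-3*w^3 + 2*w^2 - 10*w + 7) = 2*w^3 - 5*w^2 + 9*w - 6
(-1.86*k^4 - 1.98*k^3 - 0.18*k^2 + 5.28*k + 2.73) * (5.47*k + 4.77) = -10.1742*k^5 - 19.7028*k^4 - 10.4292*k^3 + 28.023*k^2 + 40.1187*k + 13.0221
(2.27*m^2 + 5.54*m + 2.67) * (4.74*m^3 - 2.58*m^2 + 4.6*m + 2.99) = 10.7598*m^5 + 20.403*m^4 + 8.8046*m^3 + 25.3827*m^2 + 28.8466*m + 7.9833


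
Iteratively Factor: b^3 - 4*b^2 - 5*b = (b)*(b^2 - 4*b - 5) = b*(b + 1)*(b - 5)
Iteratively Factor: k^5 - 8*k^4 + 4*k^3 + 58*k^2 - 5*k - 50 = (k - 5)*(k^4 - 3*k^3 - 11*k^2 + 3*k + 10) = (k - 5)*(k + 1)*(k^3 - 4*k^2 - 7*k + 10) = (k - 5)*(k + 1)*(k + 2)*(k^2 - 6*k + 5) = (k - 5)^2*(k + 1)*(k + 2)*(k - 1)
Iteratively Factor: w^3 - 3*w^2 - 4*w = (w + 1)*(w^2 - 4*w) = w*(w + 1)*(w - 4)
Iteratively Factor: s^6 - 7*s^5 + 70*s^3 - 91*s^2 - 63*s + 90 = (s - 3)*(s^5 - 4*s^4 - 12*s^3 + 34*s^2 + 11*s - 30) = (s - 3)*(s - 2)*(s^4 - 2*s^3 - 16*s^2 + 2*s + 15) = (s - 5)*(s - 3)*(s - 2)*(s^3 + 3*s^2 - s - 3) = (s - 5)*(s - 3)*(s - 2)*(s + 3)*(s^2 - 1) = (s - 5)*(s - 3)*(s - 2)*(s - 1)*(s + 3)*(s + 1)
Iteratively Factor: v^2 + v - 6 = (v - 2)*(v + 3)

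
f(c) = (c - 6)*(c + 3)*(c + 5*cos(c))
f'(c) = (1 - 5*sin(c))*(c - 6)*(c + 3) + (c - 6)*(c + 5*cos(c)) + (c + 3)*(c + 5*cos(c)) = -(c - 6)*(c + 3)*(5*sin(c) - 1) + (c - 6)*(c + 5*cos(c)) + (c + 3)*(c + 5*cos(c))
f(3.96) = -7.71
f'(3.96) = -63.35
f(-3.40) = -30.96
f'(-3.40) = 79.65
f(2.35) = 22.72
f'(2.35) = 47.96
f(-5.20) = -70.41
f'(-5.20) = -45.91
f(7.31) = 133.68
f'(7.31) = 70.73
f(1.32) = -51.77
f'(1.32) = 76.79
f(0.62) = -91.33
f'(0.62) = 28.85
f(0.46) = -94.70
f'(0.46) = 13.10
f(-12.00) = -1260.48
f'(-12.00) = -62.54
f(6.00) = 0.00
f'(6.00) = 97.21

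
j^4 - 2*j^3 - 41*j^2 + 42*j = j*(j - 7)*(j - 1)*(j + 6)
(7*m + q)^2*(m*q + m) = 49*m^3*q + 49*m^3 + 14*m^2*q^2 + 14*m^2*q + m*q^3 + m*q^2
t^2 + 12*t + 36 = (t + 6)^2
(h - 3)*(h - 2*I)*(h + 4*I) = h^3 - 3*h^2 + 2*I*h^2 + 8*h - 6*I*h - 24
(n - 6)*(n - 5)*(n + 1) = n^3 - 10*n^2 + 19*n + 30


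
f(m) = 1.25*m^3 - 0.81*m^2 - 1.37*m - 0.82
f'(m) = 3.75*m^2 - 1.62*m - 1.37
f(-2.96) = -36.28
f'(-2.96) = 36.28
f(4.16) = 69.45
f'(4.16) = 56.79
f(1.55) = -0.23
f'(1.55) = 5.13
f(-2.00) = -11.32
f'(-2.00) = 16.87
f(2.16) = 5.04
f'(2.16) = 12.63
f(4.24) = 74.09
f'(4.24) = 59.18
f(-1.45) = -4.35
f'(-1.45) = 8.86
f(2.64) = 12.92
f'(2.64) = 20.49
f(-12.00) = -2261.02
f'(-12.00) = 558.07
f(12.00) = 2026.10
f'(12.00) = 519.19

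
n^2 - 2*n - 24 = (n - 6)*(n + 4)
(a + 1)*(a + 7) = a^2 + 8*a + 7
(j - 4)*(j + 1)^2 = j^3 - 2*j^2 - 7*j - 4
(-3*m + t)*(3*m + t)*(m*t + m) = -9*m^3*t - 9*m^3 + m*t^3 + m*t^2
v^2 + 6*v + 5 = (v + 1)*(v + 5)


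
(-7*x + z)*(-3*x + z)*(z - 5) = 21*x^2*z - 105*x^2 - 10*x*z^2 + 50*x*z + z^3 - 5*z^2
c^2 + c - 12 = (c - 3)*(c + 4)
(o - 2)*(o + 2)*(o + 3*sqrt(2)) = o^3 + 3*sqrt(2)*o^2 - 4*o - 12*sqrt(2)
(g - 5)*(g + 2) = g^2 - 3*g - 10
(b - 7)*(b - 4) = b^2 - 11*b + 28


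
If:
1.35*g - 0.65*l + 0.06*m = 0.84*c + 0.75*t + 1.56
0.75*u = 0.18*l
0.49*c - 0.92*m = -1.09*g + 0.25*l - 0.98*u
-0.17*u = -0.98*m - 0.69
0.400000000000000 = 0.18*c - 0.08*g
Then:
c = 0.0751940538322381*u + 1.63202885232258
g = 0.169186621122536*u - 1.3279350822742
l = 4.16666666666667*u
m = 0.173469387755102*u - 0.704081632653061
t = -3.37691498236225*u - 6.35448199330709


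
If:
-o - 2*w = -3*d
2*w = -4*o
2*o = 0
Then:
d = 0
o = 0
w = 0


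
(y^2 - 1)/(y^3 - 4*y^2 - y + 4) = 1/(y - 4)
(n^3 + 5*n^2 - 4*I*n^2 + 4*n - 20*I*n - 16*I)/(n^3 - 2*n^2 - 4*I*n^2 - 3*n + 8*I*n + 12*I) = (n + 4)/(n - 3)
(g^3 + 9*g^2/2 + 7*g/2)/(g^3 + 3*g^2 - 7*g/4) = 2*(g + 1)/(2*g - 1)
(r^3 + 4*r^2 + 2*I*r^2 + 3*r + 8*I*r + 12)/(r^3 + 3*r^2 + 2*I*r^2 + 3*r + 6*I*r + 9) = (r + 4)/(r + 3)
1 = 1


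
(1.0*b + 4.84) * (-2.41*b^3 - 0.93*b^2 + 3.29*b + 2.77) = -2.41*b^4 - 12.5944*b^3 - 1.2112*b^2 + 18.6936*b + 13.4068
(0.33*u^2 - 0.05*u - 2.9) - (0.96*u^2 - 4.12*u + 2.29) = -0.63*u^2 + 4.07*u - 5.19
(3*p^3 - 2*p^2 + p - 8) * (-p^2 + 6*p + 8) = -3*p^5 + 20*p^4 + 11*p^3 - 2*p^2 - 40*p - 64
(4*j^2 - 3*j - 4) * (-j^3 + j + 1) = -4*j^5 + 3*j^4 + 8*j^3 + j^2 - 7*j - 4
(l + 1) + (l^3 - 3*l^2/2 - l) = l^3 - 3*l^2/2 + 1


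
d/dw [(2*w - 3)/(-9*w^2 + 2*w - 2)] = 2*(9*w^2 - 27*w + 1)/(81*w^4 - 36*w^3 + 40*w^2 - 8*w + 4)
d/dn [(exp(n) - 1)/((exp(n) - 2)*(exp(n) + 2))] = (-exp(2*n) + 2*exp(n) - 4)*exp(n)/(exp(4*n) - 8*exp(2*n) + 16)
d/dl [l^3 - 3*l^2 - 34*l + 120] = 3*l^2 - 6*l - 34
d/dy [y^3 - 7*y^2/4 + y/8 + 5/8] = 3*y^2 - 7*y/2 + 1/8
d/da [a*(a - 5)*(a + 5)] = 3*a^2 - 25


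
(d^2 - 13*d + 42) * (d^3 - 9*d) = d^5 - 13*d^4 + 33*d^3 + 117*d^2 - 378*d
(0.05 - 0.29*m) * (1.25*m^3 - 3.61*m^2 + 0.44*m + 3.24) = -0.3625*m^4 + 1.1094*m^3 - 0.3081*m^2 - 0.9176*m + 0.162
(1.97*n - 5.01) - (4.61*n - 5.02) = 0.00999999999999979 - 2.64*n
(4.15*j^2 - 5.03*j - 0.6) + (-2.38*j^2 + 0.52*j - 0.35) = 1.77*j^2 - 4.51*j - 0.95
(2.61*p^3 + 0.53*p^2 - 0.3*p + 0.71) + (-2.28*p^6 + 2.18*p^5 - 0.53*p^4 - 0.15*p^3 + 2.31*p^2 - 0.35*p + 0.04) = -2.28*p^6 + 2.18*p^5 - 0.53*p^4 + 2.46*p^3 + 2.84*p^2 - 0.65*p + 0.75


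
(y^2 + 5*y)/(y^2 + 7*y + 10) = y/(y + 2)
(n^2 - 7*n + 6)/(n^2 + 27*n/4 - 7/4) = 4*(n^2 - 7*n + 6)/(4*n^2 + 27*n - 7)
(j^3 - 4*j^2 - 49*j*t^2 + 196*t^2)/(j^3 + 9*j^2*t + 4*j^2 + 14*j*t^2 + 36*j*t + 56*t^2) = (j^2 - 7*j*t - 4*j + 28*t)/(j^2 + 2*j*t + 4*j + 8*t)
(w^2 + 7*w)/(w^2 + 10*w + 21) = w/(w + 3)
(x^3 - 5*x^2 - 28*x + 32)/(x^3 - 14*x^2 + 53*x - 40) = (x + 4)/(x - 5)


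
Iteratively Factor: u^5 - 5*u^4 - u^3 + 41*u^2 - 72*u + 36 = (u - 1)*(u^4 - 4*u^3 - 5*u^2 + 36*u - 36) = (u - 1)*(u + 3)*(u^3 - 7*u^2 + 16*u - 12) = (u - 3)*(u - 1)*(u + 3)*(u^2 - 4*u + 4) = (u - 3)*(u - 2)*(u - 1)*(u + 3)*(u - 2)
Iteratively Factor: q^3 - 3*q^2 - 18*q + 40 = (q - 2)*(q^2 - q - 20) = (q - 2)*(q + 4)*(q - 5)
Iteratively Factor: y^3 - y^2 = (y)*(y^2 - y) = y^2*(y - 1)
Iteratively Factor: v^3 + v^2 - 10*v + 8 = (v - 1)*(v^2 + 2*v - 8) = (v - 1)*(v + 4)*(v - 2)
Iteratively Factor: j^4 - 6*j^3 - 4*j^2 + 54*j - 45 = (j - 5)*(j^3 - j^2 - 9*j + 9) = (j - 5)*(j - 1)*(j^2 - 9) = (j - 5)*(j - 1)*(j + 3)*(j - 3)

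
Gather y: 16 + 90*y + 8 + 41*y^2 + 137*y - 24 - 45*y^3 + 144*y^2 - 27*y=-45*y^3 + 185*y^2 + 200*y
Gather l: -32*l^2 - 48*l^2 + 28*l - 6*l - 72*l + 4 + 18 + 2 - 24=-80*l^2 - 50*l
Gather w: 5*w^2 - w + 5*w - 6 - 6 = 5*w^2 + 4*w - 12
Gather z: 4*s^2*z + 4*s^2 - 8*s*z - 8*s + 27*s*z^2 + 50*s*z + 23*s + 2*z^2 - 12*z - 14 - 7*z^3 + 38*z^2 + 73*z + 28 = 4*s^2 + 15*s - 7*z^3 + z^2*(27*s + 40) + z*(4*s^2 + 42*s + 61) + 14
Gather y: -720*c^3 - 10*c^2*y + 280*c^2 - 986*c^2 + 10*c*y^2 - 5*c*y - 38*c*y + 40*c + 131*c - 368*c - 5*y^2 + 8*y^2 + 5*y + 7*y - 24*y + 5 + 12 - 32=-720*c^3 - 706*c^2 - 197*c + y^2*(10*c + 3) + y*(-10*c^2 - 43*c - 12) - 15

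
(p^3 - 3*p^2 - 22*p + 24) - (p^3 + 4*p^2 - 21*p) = -7*p^2 - p + 24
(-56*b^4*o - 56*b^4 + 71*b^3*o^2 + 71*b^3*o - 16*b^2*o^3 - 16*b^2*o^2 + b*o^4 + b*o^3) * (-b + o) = 56*b^5*o + 56*b^5 - 127*b^4*o^2 - 127*b^4*o + 87*b^3*o^3 + 87*b^3*o^2 - 17*b^2*o^4 - 17*b^2*o^3 + b*o^5 + b*o^4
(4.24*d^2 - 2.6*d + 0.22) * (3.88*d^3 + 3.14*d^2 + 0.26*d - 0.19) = 16.4512*d^5 + 3.2256*d^4 - 6.208*d^3 - 0.7908*d^2 + 0.5512*d - 0.0418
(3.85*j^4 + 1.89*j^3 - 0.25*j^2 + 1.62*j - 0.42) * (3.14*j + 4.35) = 12.089*j^5 + 22.6821*j^4 + 7.4365*j^3 + 3.9993*j^2 + 5.7282*j - 1.827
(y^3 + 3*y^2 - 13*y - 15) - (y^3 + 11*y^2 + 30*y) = -8*y^2 - 43*y - 15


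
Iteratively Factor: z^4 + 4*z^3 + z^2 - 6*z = (z)*(z^3 + 4*z^2 + z - 6) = z*(z + 3)*(z^2 + z - 2) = z*(z - 1)*(z + 3)*(z + 2)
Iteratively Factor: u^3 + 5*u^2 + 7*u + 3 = (u + 1)*(u^2 + 4*u + 3) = (u + 1)^2*(u + 3)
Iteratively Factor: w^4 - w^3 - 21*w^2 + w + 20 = (w - 5)*(w^3 + 4*w^2 - w - 4) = (w - 5)*(w + 4)*(w^2 - 1) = (w - 5)*(w - 1)*(w + 4)*(w + 1)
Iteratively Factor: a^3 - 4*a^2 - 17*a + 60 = (a - 5)*(a^2 + a - 12) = (a - 5)*(a + 4)*(a - 3)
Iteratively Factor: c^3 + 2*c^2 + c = (c + 1)*(c^2 + c) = (c + 1)^2*(c)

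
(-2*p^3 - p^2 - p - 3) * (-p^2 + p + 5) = 2*p^5 - p^4 - 10*p^3 - 3*p^2 - 8*p - 15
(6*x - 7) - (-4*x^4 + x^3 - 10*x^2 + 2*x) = 4*x^4 - x^3 + 10*x^2 + 4*x - 7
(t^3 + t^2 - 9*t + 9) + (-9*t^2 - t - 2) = t^3 - 8*t^2 - 10*t + 7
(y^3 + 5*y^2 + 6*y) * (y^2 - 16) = y^5 + 5*y^4 - 10*y^3 - 80*y^2 - 96*y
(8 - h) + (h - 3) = 5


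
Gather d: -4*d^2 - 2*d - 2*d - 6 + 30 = -4*d^2 - 4*d + 24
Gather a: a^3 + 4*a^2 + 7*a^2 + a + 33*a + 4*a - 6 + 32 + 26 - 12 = a^3 + 11*a^2 + 38*a + 40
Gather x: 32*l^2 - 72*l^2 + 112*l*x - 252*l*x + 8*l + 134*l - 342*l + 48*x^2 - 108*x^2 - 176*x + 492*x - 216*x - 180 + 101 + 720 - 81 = -40*l^2 - 200*l - 60*x^2 + x*(100 - 140*l) + 560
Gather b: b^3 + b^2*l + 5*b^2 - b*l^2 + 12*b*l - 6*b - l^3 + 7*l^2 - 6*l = b^3 + b^2*(l + 5) + b*(-l^2 + 12*l - 6) - l^3 + 7*l^2 - 6*l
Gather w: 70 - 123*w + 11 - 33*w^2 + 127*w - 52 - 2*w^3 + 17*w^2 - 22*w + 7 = -2*w^3 - 16*w^2 - 18*w + 36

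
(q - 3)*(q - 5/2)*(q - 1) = q^3 - 13*q^2/2 + 13*q - 15/2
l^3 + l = l*(l - I)*(l + I)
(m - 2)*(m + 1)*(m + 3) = m^3 + 2*m^2 - 5*m - 6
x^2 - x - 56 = (x - 8)*(x + 7)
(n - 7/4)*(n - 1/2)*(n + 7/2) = n^3 + 5*n^2/4 - 7*n + 49/16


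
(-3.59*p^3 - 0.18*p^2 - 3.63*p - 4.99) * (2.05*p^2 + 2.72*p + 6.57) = -7.3595*p^5 - 10.1338*p^4 - 31.5174*p^3 - 21.2857*p^2 - 37.4219*p - 32.7843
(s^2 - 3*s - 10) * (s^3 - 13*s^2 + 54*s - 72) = s^5 - 16*s^4 + 83*s^3 - 104*s^2 - 324*s + 720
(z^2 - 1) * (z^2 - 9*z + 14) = z^4 - 9*z^3 + 13*z^2 + 9*z - 14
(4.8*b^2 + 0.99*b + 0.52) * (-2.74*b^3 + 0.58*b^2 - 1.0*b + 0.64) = -13.152*b^5 + 0.0713999999999997*b^4 - 5.6506*b^3 + 2.3836*b^2 + 0.1136*b + 0.3328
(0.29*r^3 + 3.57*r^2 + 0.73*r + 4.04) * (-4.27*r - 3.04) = -1.2383*r^4 - 16.1255*r^3 - 13.9699*r^2 - 19.47*r - 12.2816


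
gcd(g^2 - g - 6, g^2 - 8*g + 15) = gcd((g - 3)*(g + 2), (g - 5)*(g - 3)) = g - 3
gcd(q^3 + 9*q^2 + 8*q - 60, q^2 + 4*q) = 1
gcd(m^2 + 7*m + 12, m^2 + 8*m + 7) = 1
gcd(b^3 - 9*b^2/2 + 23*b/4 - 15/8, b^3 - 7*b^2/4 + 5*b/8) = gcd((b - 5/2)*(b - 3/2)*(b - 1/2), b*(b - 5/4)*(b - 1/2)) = b - 1/2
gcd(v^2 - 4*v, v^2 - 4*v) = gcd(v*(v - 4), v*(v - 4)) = v^2 - 4*v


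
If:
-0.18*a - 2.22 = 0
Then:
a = -12.33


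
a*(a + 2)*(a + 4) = a^3 + 6*a^2 + 8*a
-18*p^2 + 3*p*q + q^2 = (-3*p + q)*(6*p + q)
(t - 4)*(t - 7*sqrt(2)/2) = t^2 - 7*sqrt(2)*t/2 - 4*t + 14*sqrt(2)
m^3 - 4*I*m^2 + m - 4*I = (m - 4*I)*(m - I)*(m + I)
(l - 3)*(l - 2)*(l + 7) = l^3 + 2*l^2 - 29*l + 42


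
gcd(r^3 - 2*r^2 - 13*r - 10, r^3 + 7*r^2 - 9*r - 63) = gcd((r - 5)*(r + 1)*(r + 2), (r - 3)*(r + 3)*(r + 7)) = 1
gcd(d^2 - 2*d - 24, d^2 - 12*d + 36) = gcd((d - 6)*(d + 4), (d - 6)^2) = d - 6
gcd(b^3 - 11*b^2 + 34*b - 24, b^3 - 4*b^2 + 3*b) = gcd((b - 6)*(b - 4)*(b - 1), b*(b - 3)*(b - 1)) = b - 1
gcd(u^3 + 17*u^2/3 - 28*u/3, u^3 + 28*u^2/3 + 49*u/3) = u^2 + 7*u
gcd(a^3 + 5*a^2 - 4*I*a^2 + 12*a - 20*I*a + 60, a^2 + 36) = a - 6*I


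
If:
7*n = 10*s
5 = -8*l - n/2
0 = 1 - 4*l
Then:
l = 1/4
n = -14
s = -49/5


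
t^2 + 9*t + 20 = (t + 4)*(t + 5)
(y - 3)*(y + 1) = y^2 - 2*y - 3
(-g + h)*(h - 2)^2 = -g*h^2 + 4*g*h - 4*g + h^3 - 4*h^2 + 4*h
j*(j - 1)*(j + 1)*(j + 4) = j^4 + 4*j^3 - j^2 - 4*j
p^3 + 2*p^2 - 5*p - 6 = (p - 2)*(p + 1)*(p + 3)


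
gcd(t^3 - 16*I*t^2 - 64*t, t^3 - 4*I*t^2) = t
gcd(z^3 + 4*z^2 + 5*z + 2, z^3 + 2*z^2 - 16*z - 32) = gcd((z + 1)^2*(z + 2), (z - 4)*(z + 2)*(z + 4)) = z + 2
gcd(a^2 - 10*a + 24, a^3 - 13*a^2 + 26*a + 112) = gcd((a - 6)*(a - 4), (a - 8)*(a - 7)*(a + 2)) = 1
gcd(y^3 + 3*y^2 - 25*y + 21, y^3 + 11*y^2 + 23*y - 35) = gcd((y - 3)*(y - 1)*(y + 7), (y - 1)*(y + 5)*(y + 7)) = y^2 + 6*y - 7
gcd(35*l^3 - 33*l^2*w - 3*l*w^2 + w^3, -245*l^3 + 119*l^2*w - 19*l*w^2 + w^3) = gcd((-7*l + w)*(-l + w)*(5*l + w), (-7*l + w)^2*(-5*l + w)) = -7*l + w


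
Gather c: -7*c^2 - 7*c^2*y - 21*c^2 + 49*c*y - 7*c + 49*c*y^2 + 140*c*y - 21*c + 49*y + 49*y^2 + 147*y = c^2*(-7*y - 28) + c*(49*y^2 + 189*y - 28) + 49*y^2 + 196*y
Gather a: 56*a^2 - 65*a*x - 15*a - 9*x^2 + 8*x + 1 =56*a^2 + a*(-65*x - 15) - 9*x^2 + 8*x + 1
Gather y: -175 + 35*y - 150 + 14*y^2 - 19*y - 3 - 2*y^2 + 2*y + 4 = 12*y^2 + 18*y - 324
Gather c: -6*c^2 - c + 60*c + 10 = -6*c^2 + 59*c + 10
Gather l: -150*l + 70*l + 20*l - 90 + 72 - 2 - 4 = -60*l - 24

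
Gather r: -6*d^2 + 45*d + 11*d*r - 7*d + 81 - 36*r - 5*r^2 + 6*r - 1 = -6*d^2 + 38*d - 5*r^2 + r*(11*d - 30) + 80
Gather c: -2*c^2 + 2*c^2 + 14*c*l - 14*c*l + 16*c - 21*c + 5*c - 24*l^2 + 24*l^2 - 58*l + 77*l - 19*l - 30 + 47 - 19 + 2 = 0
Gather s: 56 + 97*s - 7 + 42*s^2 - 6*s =42*s^2 + 91*s + 49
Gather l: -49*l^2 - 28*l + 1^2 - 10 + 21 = -49*l^2 - 28*l + 12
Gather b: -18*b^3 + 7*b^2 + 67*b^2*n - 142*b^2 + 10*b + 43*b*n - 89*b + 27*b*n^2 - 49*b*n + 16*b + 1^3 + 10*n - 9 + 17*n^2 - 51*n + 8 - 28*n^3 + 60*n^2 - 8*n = -18*b^3 + b^2*(67*n - 135) + b*(27*n^2 - 6*n - 63) - 28*n^3 + 77*n^2 - 49*n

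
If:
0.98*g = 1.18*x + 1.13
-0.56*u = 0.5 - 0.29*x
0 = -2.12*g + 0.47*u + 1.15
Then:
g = 0.26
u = -1.28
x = -0.74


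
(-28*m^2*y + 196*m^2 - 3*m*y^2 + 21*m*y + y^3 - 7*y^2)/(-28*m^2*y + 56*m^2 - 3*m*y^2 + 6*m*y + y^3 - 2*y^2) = (y - 7)/(y - 2)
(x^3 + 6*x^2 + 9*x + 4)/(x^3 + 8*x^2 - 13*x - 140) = (x^3 + 6*x^2 + 9*x + 4)/(x^3 + 8*x^2 - 13*x - 140)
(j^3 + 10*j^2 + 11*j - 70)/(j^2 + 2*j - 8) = (j^2 + 12*j + 35)/(j + 4)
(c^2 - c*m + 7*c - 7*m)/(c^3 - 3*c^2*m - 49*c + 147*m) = (c - m)/(c^2 - 3*c*m - 7*c + 21*m)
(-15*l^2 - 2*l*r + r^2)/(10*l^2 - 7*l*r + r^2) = (3*l + r)/(-2*l + r)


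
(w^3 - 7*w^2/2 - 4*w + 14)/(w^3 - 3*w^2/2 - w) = (2*w^2 - 3*w - 14)/(w*(2*w + 1))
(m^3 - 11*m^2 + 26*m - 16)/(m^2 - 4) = (m^2 - 9*m + 8)/(m + 2)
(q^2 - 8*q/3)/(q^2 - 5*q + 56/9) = 3*q/(3*q - 7)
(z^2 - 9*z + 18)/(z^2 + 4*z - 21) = (z - 6)/(z + 7)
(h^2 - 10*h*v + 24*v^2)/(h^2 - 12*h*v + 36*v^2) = (-h + 4*v)/(-h + 6*v)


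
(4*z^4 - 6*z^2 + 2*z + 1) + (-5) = 4*z^4 - 6*z^2 + 2*z - 4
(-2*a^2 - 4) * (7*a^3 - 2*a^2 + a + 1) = -14*a^5 + 4*a^4 - 30*a^3 + 6*a^2 - 4*a - 4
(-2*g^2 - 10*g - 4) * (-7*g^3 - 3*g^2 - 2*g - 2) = 14*g^5 + 76*g^4 + 62*g^3 + 36*g^2 + 28*g + 8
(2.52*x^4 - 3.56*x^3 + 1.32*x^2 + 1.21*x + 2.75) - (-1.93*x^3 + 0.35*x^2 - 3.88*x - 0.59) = 2.52*x^4 - 1.63*x^3 + 0.97*x^2 + 5.09*x + 3.34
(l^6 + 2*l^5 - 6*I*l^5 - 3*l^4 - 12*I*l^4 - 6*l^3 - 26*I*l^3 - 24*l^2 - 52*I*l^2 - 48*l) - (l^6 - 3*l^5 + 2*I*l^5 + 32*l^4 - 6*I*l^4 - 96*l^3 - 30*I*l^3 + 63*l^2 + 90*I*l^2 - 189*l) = 5*l^5 - 8*I*l^5 - 35*l^4 - 6*I*l^4 + 90*l^3 + 4*I*l^3 - 87*l^2 - 142*I*l^2 + 141*l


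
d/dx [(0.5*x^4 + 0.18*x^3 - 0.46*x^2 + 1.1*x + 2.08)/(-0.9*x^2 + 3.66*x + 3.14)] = (-0.9*x^5 + 5.328*x^4 + 7.5976*x^3 + 1.002*x^2 + 0.8552*x - 4.1588)/(0.81*x^4 - 6.588*x^3 + 7.7436*x^2 + 22.9848*x + 9.8596)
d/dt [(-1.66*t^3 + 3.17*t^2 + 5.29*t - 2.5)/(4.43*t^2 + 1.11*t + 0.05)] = (-7.3538*t^4 - 3.6852*t^3 - 20.165*t^2 + 22.467*t + 3.0395)/(19.6249*t^4 + 9.8346*t^3 + 1.6751*t^2 + 0.111*t + 0.0025)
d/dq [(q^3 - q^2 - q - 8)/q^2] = (q^3 + q + 16)/q^3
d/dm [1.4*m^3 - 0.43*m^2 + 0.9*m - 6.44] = 4.2*m^2 - 0.86*m + 0.9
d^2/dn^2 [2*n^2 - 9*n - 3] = 4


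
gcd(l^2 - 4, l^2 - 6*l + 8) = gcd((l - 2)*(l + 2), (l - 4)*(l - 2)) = l - 2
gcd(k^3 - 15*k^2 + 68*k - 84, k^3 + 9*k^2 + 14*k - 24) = 1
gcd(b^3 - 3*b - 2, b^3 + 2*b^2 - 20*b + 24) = b - 2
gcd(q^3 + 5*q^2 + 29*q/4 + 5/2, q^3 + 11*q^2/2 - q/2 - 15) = q + 2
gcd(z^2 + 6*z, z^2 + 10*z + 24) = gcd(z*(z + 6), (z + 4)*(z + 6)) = z + 6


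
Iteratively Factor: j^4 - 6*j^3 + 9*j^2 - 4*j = (j)*(j^3 - 6*j^2 + 9*j - 4) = j*(j - 1)*(j^2 - 5*j + 4) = j*(j - 4)*(j - 1)*(j - 1)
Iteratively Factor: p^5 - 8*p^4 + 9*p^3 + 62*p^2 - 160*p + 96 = (p + 3)*(p^4 - 11*p^3 + 42*p^2 - 64*p + 32) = (p - 4)*(p + 3)*(p^3 - 7*p^2 + 14*p - 8) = (p - 4)^2*(p + 3)*(p^2 - 3*p + 2) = (p - 4)^2*(p - 2)*(p + 3)*(p - 1)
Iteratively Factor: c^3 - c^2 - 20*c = (c + 4)*(c^2 - 5*c) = (c - 5)*(c + 4)*(c)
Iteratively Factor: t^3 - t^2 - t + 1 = (t + 1)*(t^2 - 2*t + 1) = (t - 1)*(t + 1)*(t - 1)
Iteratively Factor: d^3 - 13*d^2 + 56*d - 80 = (d - 5)*(d^2 - 8*d + 16) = (d - 5)*(d - 4)*(d - 4)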